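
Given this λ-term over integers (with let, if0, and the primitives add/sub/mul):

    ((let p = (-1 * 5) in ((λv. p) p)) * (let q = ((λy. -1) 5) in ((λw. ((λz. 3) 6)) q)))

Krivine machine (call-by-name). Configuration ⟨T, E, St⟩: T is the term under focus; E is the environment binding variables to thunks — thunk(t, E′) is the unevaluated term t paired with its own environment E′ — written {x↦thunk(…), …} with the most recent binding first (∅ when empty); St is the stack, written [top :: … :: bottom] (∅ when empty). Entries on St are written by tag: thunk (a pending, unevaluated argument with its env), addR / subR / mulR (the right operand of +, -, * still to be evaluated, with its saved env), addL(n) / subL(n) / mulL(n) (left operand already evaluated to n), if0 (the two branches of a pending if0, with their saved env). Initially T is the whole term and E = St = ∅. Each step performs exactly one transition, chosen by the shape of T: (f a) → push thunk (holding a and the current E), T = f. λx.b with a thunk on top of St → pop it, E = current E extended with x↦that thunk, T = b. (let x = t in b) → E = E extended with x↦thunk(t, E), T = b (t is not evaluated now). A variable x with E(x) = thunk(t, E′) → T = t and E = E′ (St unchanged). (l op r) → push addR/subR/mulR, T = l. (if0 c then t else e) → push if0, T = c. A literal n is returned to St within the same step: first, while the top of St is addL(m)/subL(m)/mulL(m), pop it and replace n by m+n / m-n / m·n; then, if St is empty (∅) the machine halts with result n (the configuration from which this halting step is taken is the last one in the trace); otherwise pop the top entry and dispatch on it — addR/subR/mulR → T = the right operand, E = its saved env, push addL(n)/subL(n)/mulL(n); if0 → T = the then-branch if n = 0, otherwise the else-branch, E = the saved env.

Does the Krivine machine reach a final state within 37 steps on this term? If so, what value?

Answer: -15

Execution trace:
step 0: ⟨T=((let p = (-1 * 5) in ((λv. p) p)) * (let q = ((λy. -1) 5) in ((λw. ((λz. 3) 6)) q))); E=∅; St=∅⟩
step 1: ⟨T=(let p = (-1 * 5) in ((λv. p) p)); E=∅; St=[mulR]⟩
step 2: ⟨T=((λv. p) p); E={p↦thunk((-1 * 5), ∅)}; St=[mulR]⟩
step 3: ⟨T=(λv. p); E={p↦thunk((-1 * 5), ∅)}; St=[thunk :: mulR]⟩
step 4: ⟨T=p; E={v↦thunk(p, {p↦thunk((-1 * 5), ∅)}), p↦thunk((-1 * 5), ∅)}; St=[mulR]⟩
step 5: ⟨T=(-1 * 5); E=∅; St=[mulR]⟩
step 6: ⟨T=-1; E=∅; St=[mulR :: mulR]⟩
step 7: ⟨T=5; E=∅; St=[mulL(-1) :: mulR]⟩
step 8: ⟨T=(let q = ((λy. -1) 5) in ((λw. ((λz. 3) 6)) q)); E=∅; St=[mulL(-5)]⟩
step 9: ⟨T=((λw. ((λz. 3) 6)) q); E={q↦thunk(((λy. -1) 5), ∅)}; St=[mulL(-5)]⟩
step 10: ⟨T=(λw. ((λz. 3) 6)); E={q↦thunk(((λy. -1) 5), ∅)}; St=[thunk :: mulL(-5)]⟩
step 11: ⟨T=((λz. 3) 6); E={w↦thunk(q, {q↦thunk(((λy. -1) 5), ∅)}), q↦thunk(((λy. -1) 5), ∅)}; St=[mulL(-5)]⟩
step 12: ⟨T=(λz. 3); E={w↦thunk(q, {q↦thunk(((λy. -1) 5), ∅)}), q↦thunk(((λy. -1) 5), ∅)}; St=[thunk :: mulL(-5)]⟩
step 13: ⟨T=3; E={z↦thunk(6, {w↦thunk(q, {q↦thunk(((λy. -1) 5), ∅)}), q↦thunk(((λy. -1) 5), ∅)}), w↦thunk(q, {q↦thunk(((λy. -1) 5), ∅)}), q↦thunk(((λy. -1) 5), ∅)}; St=[mulL(-5)]⟩
→ final value -15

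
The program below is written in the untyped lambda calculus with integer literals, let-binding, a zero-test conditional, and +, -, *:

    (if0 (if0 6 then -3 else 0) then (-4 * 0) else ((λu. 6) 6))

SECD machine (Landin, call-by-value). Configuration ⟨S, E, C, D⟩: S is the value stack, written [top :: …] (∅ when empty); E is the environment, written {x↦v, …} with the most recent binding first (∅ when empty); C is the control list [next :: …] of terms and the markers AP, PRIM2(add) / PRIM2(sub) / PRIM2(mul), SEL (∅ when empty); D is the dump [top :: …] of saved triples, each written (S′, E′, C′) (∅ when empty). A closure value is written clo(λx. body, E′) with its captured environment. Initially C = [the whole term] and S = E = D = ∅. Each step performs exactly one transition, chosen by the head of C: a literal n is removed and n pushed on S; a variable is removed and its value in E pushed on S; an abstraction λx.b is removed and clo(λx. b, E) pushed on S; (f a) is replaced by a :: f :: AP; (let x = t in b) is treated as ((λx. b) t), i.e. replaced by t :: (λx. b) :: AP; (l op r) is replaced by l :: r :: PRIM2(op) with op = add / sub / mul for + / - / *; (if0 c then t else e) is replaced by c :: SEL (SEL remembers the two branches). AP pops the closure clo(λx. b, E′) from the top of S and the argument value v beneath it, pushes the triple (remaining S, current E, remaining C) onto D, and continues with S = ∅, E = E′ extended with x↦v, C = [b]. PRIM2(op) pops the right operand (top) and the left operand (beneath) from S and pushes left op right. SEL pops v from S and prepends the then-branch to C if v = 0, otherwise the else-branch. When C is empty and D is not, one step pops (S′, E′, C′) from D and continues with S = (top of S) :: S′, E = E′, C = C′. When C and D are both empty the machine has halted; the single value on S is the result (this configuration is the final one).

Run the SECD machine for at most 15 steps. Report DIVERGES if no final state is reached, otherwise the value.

t=0: [S=∅ | E=∅ | C=[(if0 (if0 6 then -3 else 0) then (-4 * 0) else ((λu. 6) 6))] | D=∅]
t=1: [S=∅ | E=∅ | C=[(if0 6 then -3 else 0) :: SEL] | D=∅]
t=2: [S=∅ | E=∅ | C=[6 :: SEL :: SEL] | D=∅]
t=3: [S=[6] | E=∅ | C=[SEL :: SEL] | D=∅]
t=4: [S=∅ | E=∅ | C=[0 :: SEL] | D=∅]
t=5: [S=[0] | E=∅ | C=[SEL] | D=∅]
t=6: [S=∅ | E=∅ | C=[(-4 * 0)] | D=∅]
t=7: [S=∅ | E=∅ | C=[-4 :: 0 :: PRIM2(mul)] | D=∅]
t=8: [S=[-4] | E=∅ | C=[0 :: PRIM2(mul)] | D=∅]
t=9: [S=[0 :: -4] | E=∅ | C=[PRIM2(mul)] | D=∅]
t=10: [S=[0] | E=∅ | C=∅ | D=∅]
→ final value 0

Answer: 0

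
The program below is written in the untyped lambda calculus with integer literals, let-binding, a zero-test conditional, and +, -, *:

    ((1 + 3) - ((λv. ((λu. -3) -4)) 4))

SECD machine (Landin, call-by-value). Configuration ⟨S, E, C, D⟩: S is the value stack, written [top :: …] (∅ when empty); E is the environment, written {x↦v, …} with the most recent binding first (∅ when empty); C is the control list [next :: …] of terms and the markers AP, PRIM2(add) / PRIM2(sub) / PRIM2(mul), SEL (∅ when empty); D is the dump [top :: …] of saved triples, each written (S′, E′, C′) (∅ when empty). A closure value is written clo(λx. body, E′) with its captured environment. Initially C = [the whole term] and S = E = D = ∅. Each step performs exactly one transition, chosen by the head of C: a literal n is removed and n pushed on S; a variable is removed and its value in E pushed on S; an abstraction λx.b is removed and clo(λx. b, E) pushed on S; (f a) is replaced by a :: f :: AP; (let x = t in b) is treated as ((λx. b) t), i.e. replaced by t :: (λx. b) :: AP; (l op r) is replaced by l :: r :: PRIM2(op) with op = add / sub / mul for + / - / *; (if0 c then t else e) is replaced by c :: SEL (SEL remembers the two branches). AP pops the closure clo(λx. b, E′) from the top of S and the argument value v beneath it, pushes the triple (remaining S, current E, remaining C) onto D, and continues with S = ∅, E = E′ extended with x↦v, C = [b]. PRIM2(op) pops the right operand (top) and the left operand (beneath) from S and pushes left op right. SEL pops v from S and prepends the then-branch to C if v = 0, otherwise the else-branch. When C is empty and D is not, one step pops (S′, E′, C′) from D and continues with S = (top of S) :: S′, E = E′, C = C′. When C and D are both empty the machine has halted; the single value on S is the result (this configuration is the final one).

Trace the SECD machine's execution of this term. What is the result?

Answer: 7

Execution trace:
t=0: [S=∅ | E=∅ | C=[((1 + 3) - ((λv. ((λu. -3) -4)) 4))] | D=∅]
t=1: [S=∅ | E=∅ | C=[(1 + 3) :: ((λv. ((λu. -3) -4)) 4) :: PRIM2(sub)] | D=∅]
t=2: [S=∅ | E=∅ | C=[1 :: 3 :: PRIM2(add) :: ((λv. ((λu. -3) -4)) 4) :: PRIM2(sub)] | D=∅]
t=3: [S=[1] | E=∅ | C=[3 :: PRIM2(add) :: ((λv. ((λu. -3) -4)) 4) :: PRIM2(sub)] | D=∅]
t=4: [S=[3 :: 1] | E=∅ | C=[PRIM2(add) :: ((λv. ((λu. -3) -4)) 4) :: PRIM2(sub)] | D=∅]
t=5: [S=[4] | E=∅ | C=[((λv. ((λu. -3) -4)) 4) :: PRIM2(sub)] | D=∅]
t=6: [S=[4] | E=∅ | C=[4 :: (λv. ((λu. -3) -4)) :: AP :: PRIM2(sub)] | D=∅]
t=7: [S=[4 :: 4] | E=∅ | C=[(λv. ((λu. -3) -4)) :: AP :: PRIM2(sub)] | D=∅]
t=8: [S=[clo(λv. ((λu. -3) -4), ∅) :: 4 :: 4] | E=∅ | C=[AP :: PRIM2(sub)] | D=∅]
t=9: [S=∅ | E={v↦4} | C=[((λu. -3) -4)] | D=[([4], ∅, [PRIM2(sub)])]]
t=10: [S=∅ | E={v↦4} | C=[-4 :: (λu. -3) :: AP] | D=[([4], ∅, [PRIM2(sub)])]]
t=11: [S=[-4] | E={v↦4} | C=[(λu. -3) :: AP] | D=[([4], ∅, [PRIM2(sub)])]]
t=12: [S=[clo(λu. -3, {v↦4}) :: -4] | E={v↦4} | C=[AP] | D=[([4], ∅, [PRIM2(sub)])]]
t=13: [S=∅ | E={u↦-4, v↦4} | C=[-3] | D=[(∅, {v↦4}, ∅) :: ([4], ∅, [PRIM2(sub)])]]
t=14: [S=[-3] | E={u↦-4, v↦4} | C=∅ | D=[(∅, {v↦4}, ∅) :: ([4], ∅, [PRIM2(sub)])]]
t=15: [S=[-3] | E={v↦4} | C=∅ | D=[([4], ∅, [PRIM2(sub)])]]
t=16: [S=[-3 :: 4] | E=∅ | C=[PRIM2(sub)] | D=∅]
t=17: [S=[7] | E=∅ | C=∅ | D=∅]
→ final value 7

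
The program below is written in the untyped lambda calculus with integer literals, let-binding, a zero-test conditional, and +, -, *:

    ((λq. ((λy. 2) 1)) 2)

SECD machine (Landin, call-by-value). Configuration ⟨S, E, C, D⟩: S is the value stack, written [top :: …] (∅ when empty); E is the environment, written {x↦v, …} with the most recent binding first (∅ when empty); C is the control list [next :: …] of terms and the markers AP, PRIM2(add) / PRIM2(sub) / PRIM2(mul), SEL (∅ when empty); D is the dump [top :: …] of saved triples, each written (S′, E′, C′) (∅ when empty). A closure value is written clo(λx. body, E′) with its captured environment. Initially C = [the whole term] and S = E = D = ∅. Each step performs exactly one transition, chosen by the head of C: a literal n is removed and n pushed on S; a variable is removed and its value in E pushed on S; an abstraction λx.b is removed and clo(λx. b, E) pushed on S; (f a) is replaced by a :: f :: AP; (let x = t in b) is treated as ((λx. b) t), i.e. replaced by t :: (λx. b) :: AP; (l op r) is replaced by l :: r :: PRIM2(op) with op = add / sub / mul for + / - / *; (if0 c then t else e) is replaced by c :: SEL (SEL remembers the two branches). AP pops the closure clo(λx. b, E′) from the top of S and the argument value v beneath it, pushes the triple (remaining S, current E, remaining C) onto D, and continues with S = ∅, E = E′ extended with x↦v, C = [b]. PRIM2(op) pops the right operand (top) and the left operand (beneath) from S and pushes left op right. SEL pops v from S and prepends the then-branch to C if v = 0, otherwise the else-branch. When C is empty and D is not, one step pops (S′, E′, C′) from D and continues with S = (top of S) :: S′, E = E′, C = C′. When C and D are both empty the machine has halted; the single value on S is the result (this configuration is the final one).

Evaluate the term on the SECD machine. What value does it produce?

step 0: <S=∅, E=∅, C=[((λq. ((λy. 2) 1)) 2)], D=∅>
step 1: <S=∅, E=∅, C=[2 :: (λq. ((λy. 2) 1)) :: AP], D=∅>
step 2: <S=[2], E=∅, C=[(λq. ((λy. 2) 1)) :: AP], D=∅>
step 3: <S=[clo(λq. ((λy. 2) 1), ∅) :: 2], E=∅, C=[AP], D=∅>
step 4: <S=∅, E={q↦2}, C=[((λy. 2) 1)], D=[(∅, ∅, ∅)]>
step 5: <S=∅, E={q↦2}, C=[1 :: (λy. 2) :: AP], D=[(∅, ∅, ∅)]>
step 6: <S=[1], E={q↦2}, C=[(λy. 2) :: AP], D=[(∅, ∅, ∅)]>
step 7: <S=[clo(λy. 2, {q↦2}) :: 1], E={q↦2}, C=[AP], D=[(∅, ∅, ∅)]>
step 8: <S=∅, E={y↦1, q↦2}, C=[2], D=[(∅, {q↦2}, ∅) :: (∅, ∅, ∅)]>
step 9: <S=[2], E={y↦1, q↦2}, C=∅, D=[(∅, {q↦2}, ∅) :: (∅, ∅, ∅)]>
step 10: <S=[2], E={q↦2}, C=∅, D=[(∅, ∅, ∅)]>
step 11: <S=[2], E=∅, C=∅, D=∅>
→ final value 2

Answer: 2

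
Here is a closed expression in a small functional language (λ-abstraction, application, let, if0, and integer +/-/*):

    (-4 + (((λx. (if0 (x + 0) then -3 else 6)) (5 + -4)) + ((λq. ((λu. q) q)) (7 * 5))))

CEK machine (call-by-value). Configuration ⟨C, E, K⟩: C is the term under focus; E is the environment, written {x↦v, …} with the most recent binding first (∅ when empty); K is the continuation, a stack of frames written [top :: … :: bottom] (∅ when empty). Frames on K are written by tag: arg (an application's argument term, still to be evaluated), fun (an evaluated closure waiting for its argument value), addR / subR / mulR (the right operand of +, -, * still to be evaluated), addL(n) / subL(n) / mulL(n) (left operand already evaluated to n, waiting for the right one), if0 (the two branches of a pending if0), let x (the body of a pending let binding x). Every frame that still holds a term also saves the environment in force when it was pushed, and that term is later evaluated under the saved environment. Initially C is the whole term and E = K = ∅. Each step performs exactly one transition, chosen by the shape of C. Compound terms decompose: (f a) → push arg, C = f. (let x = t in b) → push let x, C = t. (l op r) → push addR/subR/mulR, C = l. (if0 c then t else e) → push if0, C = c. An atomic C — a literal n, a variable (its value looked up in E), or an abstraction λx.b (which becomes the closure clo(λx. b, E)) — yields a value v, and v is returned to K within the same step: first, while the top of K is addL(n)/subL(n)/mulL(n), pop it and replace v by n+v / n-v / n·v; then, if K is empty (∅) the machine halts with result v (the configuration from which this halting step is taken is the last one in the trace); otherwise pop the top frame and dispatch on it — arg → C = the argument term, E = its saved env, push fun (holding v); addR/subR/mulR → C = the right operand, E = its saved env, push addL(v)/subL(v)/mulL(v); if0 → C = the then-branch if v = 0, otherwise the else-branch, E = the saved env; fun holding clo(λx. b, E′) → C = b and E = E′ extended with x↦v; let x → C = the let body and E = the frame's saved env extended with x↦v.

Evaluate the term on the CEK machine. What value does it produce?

0. ⟨C=(-4 + (((λx. (if0 (x + 0) then -3 else 6)) (5 + -4)) + ((λq. ((λu. q) q)) (7 * 5)))); E=∅; K=∅⟩
1. ⟨C=-4; E=∅; K=[addR]⟩
2. ⟨C=(((λx. (if0 (x + 0) then -3 else 6)) (5 + -4)) + ((λq. ((λu. q) q)) (7 * 5))); E=∅; K=[addL(-4)]⟩
3. ⟨C=((λx. (if0 (x + 0) then -3 else 6)) (5 + -4)); E=∅; K=[addR :: addL(-4)]⟩
4. ⟨C=(λx. (if0 (x + 0) then -3 else 6)); E=∅; K=[arg :: addR :: addL(-4)]⟩
5. ⟨C=(5 + -4); E=∅; K=[fun :: addR :: addL(-4)]⟩
6. ⟨C=5; E=∅; K=[addR :: fun :: addR :: addL(-4)]⟩
7. ⟨C=-4; E=∅; K=[addL(5) :: fun :: addR :: addL(-4)]⟩
8. ⟨C=(if0 (x + 0) then -3 else 6); E={x↦1}; K=[addR :: addL(-4)]⟩
9. ⟨C=(x + 0); E={x↦1}; K=[if0 :: addR :: addL(-4)]⟩
10. ⟨C=x; E={x↦1}; K=[addR :: if0 :: addR :: addL(-4)]⟩
11. ⟨C=0; E={x↦1}; K=[addL(1) :: if0 :: addR :: addL(-4)]⟩
12. ⟨C=6; E={x↦1}; K=[addR :: addL(-4)]⟩
13. ⟨C=((λq. ((λu. q) q)) (7 * 5)); E=∅; K=[addL(6) :: addL(-4)]⟩
14. ⟨C=(λq. ((λu. q) q)); E=∅; K=[arg :: addL(6) :: addL(-4)]⟩
15. ⟨C=(7 * 5); E=∅; K=[fun :: addL(6) :: addL(-4)]⟩
16. ⟨C=7; E=∅; K=[mulR :: fun :: addL(6) :: addL(-4)]⟩
17. ⟨C=5; E=∅; K=[mulL(7) :: fun :: addL(6) :: addL(-4)]⟩
18. ⟨C=((λu. q) q); E={q↦35}; K=[addL(6) :: addL(-4)]⟩
19. ⟨C=(λu. q); E={q↦35}; K=[arg :: addL(6) :: addL(-4)]⟩
20. ⟨C=q; E={q↦35}; K=[fun :: addL(6) :: addL(-4)]⟩
21. ⟨C=q; E={u↦35, q↦35}; K=[addL(6) :: addL(-4)]⟩
→ final value 37

Answer: 37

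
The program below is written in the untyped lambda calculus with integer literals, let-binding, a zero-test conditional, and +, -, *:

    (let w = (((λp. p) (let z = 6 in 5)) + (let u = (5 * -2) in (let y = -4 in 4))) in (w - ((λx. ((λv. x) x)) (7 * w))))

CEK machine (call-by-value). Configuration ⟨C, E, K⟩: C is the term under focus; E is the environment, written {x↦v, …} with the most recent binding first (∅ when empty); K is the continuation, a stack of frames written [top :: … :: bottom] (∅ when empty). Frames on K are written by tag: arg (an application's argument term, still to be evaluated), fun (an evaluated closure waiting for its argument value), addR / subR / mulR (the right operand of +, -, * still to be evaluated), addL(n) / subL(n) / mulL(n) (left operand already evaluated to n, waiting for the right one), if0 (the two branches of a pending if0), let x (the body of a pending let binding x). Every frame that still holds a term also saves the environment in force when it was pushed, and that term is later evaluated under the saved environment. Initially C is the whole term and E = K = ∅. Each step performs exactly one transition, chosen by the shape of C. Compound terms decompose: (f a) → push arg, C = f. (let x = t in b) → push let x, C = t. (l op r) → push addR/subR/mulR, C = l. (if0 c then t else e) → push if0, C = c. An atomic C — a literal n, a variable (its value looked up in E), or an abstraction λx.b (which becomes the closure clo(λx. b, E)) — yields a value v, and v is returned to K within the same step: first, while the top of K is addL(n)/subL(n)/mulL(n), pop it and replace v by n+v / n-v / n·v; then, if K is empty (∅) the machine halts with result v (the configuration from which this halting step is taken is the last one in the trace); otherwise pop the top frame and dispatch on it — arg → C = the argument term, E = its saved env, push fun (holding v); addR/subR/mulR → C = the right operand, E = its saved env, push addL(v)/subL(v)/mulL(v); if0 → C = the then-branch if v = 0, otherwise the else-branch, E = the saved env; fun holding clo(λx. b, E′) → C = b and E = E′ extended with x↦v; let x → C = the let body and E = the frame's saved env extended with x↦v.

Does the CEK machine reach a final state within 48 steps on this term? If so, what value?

0. [C=(let w = (((λp. p) (let z = 6 in 5)) + (let u = (5 * -2) in (let y = -4 in 4))) in (w - ((λx. ((λv. x) x)) (7 * w)))) | E=∅ | K=∅]
1. [C=(((λp. p) (let z = 6 in 5)) + (let u = (5 * -2) in (let y = -4 in 4))) | E=∅ | K=[let w]]
2. [C=((λp. p) (let z = 6 in 5)) | E=∅ | K=[addR :: let w]]
3. [C=(λp. p) | E=∅ | K=[arg :: addR :: let w]]
4. [C=(let z = 6 in 5) | E=∅ | K=[fun :: addR :: let w]]
5. [C=6 | E=∅ | K=[let z :: fun :: addR :: let w]]
6. [C=5 | E={z↦6} | K=[fun :: addR :: let w]]
7. [C=p | E={p↦5} | K=[addR :: let w]]
8. [C=(let u = (5 * -2) in (let y = -4 in 4)) | E=∅ | K=[addL(5) :: let w]]
9. [C=(5 * -2) | E=∅ | K=[let u :: addL(5) :: let w]]
10. [C=5 | E=∅ | K=[mulR :: let u :: addL(5) :: let w]]
11. [C=-2 | E=∅ | K=[mulL(5) :: let u :: addL(5) :: let w]]
12. [C=(let y = -4 in 4) | E={u↦-10} | K=[addL(5) :: let w]]
13. [C=-4 | E={u↦-10} | K=[let y :: addL(5) :: let w]]
14. [C=4 | E={y↦-4, u↦-10} | K=[addL(5) :: let w]]
15. [C=(w - ((λx. ((λv. x) x)) (7 * w))) | E={w↦9} | K=∅]
16. [C=w | E={w↦9} | K=[subR]]
17. [C=((λx. ((λv. x) x)) (7 * w)) | E={w↦9} | K=[subL(9)]]
18. [C=(λx. ((λv. x) x)) | E={w↦9} | K=[arg :: subL(9)]]
19. [C=(7 * w) | E={w↦9} | K=[fun :: subL(9)]]
20. [C=7 | E={w↦9} | K=[mulR :: fun :: subL(9)]]
21. [C=w | E={w↦9} | K=[mulL(7) :: fun :: subL(9)]]
22. [C=((λv. x) x) | E={x↦63, w↦9} | K=[subL(9)]]
23. [C=(λv. x) | E={x↦63, w↦9} | K=[arg :: subL(9)]]
24. [C=x | E={x↦63, w↦9} | K=[fun :: subL(9)]]
25. [C=x | E={v↦63, x↦63, w↦9} | K=[subL(9)]]
→ final value -54

Answer: -54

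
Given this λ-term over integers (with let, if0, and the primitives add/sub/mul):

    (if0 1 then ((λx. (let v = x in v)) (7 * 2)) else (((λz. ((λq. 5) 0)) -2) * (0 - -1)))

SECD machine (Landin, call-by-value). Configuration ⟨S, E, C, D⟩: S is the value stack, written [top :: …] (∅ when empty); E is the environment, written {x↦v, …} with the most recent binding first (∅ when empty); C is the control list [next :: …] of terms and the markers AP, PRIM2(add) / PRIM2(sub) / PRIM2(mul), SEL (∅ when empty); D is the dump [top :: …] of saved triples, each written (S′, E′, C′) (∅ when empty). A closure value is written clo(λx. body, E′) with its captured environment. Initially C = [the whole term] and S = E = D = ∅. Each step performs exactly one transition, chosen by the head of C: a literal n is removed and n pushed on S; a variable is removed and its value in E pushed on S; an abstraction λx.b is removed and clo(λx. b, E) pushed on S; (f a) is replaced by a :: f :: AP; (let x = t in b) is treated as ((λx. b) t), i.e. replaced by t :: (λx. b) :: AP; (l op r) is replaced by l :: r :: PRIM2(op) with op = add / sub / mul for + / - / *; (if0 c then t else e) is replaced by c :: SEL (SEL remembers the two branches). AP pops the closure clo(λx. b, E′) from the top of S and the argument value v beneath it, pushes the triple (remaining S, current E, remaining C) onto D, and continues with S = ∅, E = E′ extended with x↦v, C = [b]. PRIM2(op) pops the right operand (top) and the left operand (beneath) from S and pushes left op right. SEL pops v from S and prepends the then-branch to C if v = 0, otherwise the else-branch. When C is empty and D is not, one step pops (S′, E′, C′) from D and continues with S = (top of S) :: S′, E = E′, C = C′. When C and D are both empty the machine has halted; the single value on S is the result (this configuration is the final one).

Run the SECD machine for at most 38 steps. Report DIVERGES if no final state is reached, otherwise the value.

Answer: 5

Derivation:
t=0: <S=∅, E=∅, C=[(if0 1 then ((λx. (let v = x in v)) (7 * 2)) else (((λz. ((λq. 5) 0)) -2) * (0 - -1)))], D=∅>
t=1: <S=∅, E=∅, C=[1 :: SEL], D=∅>
t=2: <S=[1], E=∅, C=[SEL], D=∅>
t=3: <S=∅, E=∅, C=[(((λz. ((λq. 5) 0)) -2) * (0 - -1))], D=∅>
t=4: <S=∅, E=∅, C=[((λz. ((λq. 5) 0)) -2) :: (0 - -1) :: PRIM2(mul)], D=∅>
t=5: <S=∅, E=∅, C=[-2 :: (λz. ((λq. 5) 0)) :: AP :: (0 - -1) :: PRIM2(mul)], D=∅>
t=6: <S=[-2], E=∅, C=[(λz. ((λq. 5) 0)) :: AP :: (0 - -1) :: PRIM2(mul)], D=∅>
t=7: <S=[clo(λz. ((λq. 5) 0), ∅) :: -2], E=∅, C=[AP :: (0 - -1) :: PRIM2(mul)], D=∅>
t=8: <S=∅, E={z↦-2}, C=[((λq. 5) 0)], D=[(∅, ∅, [(0 - -1) :: PRIM2(mul)])]>
t=9: <S=∅, E={z↦-2}, C=[0 :: (λq. 5) :: AP], D=[(∅, ∅, [(0 - -1) :: PRIM2(mul)])]>
t=10: <S=[0], E={z↦-2}, C=[(λq. 5) :: AP], D=[(∅, ∅, [(0 - -1) :: PRIM2(mul)])]>
t=11: <S=[clo(λq. 5, {z↦-2}) :: 0], E={z↦-2}, C=[AP], D=[(∅, ∅, [(0 - -1) :: PRIM2(mul)])]>
t=12: <S=∅, E={q↦0, z↦-2}, C=[5], D=[(∅, {z↦-2}, ∅) :: (∅, ∅, [(0 - -1) :: PRIM2(mul)])]>
t=13: <S=[5], E={q↦0, z↦-2}, C=∅, D=[(∅, {z↦-2}, ∅) :: (∅, ∅, [(0 - -1) :: PRIM2(mul)])]>
t=14: <S=[5], E={z↦-2}, C=∅, D=[(∅, ∅, [(0 - -1) :: PRIM2(mul)])]>
t=15: <S=[5], E=∅, C=[(0 - -1) :: PRIM2(mul)], D=∅>
t=16: <S=[5], E=∅, C=[0 :: -1 :: PRIM2(sub) :: PRIM2(mul)], D=∅>
t=17: <S=[0 :: 5], E=∅, C=[-1 :: PRIM2(sub) :: PRIM2(mul)], D=∅>
t=18: <S=[-1 :: 0 :: 5], E=∅, C=[PRIM2(sub) :: PRIM2(mul)], D=∅>
t=19: <S=[1 :: 5], E=∅, C=[PRIM2(mul)], D=∅>
t=20: <S=[5], E=∅, C=∅, D=∅>
→ final value 5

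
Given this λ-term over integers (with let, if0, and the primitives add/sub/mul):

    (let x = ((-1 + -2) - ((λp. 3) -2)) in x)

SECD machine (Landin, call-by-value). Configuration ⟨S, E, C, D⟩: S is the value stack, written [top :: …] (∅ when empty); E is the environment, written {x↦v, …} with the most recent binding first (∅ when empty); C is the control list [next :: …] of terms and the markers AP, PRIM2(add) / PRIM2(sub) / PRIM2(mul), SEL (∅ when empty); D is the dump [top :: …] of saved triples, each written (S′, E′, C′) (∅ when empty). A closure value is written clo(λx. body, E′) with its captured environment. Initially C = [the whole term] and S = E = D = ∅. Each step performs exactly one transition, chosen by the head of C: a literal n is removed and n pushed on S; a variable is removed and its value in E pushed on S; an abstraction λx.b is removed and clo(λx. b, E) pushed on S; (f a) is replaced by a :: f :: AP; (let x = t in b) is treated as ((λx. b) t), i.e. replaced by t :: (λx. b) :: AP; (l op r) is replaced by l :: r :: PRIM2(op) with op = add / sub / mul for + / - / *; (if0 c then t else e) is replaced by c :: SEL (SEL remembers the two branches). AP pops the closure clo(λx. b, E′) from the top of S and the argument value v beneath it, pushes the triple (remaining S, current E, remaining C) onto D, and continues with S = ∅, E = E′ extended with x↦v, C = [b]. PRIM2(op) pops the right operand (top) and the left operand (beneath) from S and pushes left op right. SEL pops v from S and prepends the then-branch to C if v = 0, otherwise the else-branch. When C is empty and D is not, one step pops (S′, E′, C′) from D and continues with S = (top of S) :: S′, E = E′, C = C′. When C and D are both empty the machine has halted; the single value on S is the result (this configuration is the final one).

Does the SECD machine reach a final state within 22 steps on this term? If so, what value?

Answer: -6

Machine steps:
[0] ⟨S=∅; E=∅; C=[(let x = ((-1 + -2) - ((λp. 3) -2)) in x)]; D=∅⟩
[1] ⟨S=∅; E=∅; C=[((-1 + -2) - ((λp. 3) -2)) :: (λx. x) :: AP]; D=∅⟩
[2] ⟨S=∅; E=∅; C=[(-1 + -2) :: ((λp. 3) -2) :: PRIM2(sub) :: (λx. x) :: AP]; D=∅⟩
[3] ⟨S=∅; E=∅; C=[-1 :: -2 :: PRIM2(add) :: ((λp. 3) -2) :: PRIM2(sub) :: (λx. x) :: AP]; D=∅⟩
[4] ⟨S=[-1]; E=∅; C=[-2 :: PRIM2(add) :: ((λp. 3) -2) :: PRIM2(sub) :: (λx. x) :: AP]; D=∅⟩
[5] ⟨S=[-2 :: -1]; E=∅; C=[PRIM2(add) :: ((λp. 3) -2) :: PRIM2(sub) :: (λx. x) :: AP]; D=∅⟩
[6] ⟨S=[-3]; E=∅; C=[((λp. 3) -2) :: PRIM2(sub) :: (λx. x) :: AP]; D=∅⟩
[7] ⟨S=[-3]; E=∅; C=[-2 :: (λp. 3) :: AP :: PRIM2(sub) :: (λx. x) :: AP]; D=∅⟩
[8] ⟨S=[-2 :: -3]; E=∅; C=[(λp. 3) :: AP :: PRIM2(sub) :: (λx. x) :: AP]; D=∅⟩
[9] ⟨S=[clo(λp. 3, ∅) :: -2 :: -3]; E=∅; C=[AP :: PRIM2(sub) :: (λx. x) :: AP]; D=∅⟩
[10] ⟨S=∅; E={p↦-2}; C=[3]; D=[([-3], ∅, [PRIM2(sub) :: (λx. x) :: AP])]⟩
[11] ⟨S=[3]; E={p↦-2}; C=∅; D=[([-3], ∅, [PRIM2(sub) :: (λx. x) :: AP])]⟩
[12] ⟨S=[3 :: -3]; E=∅; C=[PRIM2(sub) :: (λx. x) :: AP]; D=∅⟩
[13] ⟨S=[-6]; E=∅; C=[(λx. x) :: AP]; D=∅⟩
[14] ⟨S=[clo(λx. x, ∅) :: -6]; E=∅; C=[AP]; D=∅⟩
[15] ⟨S=∅; E={x↦-6}; C=[x]; D=[(∅, ∅, ∅)]⟩
[16] ⟨S=[-6]; E={x↦-6}; C=∅; D=[(∅, ∅, ∅)]⟩
[17] ⟨S=[-6]; E=∅; C=∅; D=∅⟩
→ final value -6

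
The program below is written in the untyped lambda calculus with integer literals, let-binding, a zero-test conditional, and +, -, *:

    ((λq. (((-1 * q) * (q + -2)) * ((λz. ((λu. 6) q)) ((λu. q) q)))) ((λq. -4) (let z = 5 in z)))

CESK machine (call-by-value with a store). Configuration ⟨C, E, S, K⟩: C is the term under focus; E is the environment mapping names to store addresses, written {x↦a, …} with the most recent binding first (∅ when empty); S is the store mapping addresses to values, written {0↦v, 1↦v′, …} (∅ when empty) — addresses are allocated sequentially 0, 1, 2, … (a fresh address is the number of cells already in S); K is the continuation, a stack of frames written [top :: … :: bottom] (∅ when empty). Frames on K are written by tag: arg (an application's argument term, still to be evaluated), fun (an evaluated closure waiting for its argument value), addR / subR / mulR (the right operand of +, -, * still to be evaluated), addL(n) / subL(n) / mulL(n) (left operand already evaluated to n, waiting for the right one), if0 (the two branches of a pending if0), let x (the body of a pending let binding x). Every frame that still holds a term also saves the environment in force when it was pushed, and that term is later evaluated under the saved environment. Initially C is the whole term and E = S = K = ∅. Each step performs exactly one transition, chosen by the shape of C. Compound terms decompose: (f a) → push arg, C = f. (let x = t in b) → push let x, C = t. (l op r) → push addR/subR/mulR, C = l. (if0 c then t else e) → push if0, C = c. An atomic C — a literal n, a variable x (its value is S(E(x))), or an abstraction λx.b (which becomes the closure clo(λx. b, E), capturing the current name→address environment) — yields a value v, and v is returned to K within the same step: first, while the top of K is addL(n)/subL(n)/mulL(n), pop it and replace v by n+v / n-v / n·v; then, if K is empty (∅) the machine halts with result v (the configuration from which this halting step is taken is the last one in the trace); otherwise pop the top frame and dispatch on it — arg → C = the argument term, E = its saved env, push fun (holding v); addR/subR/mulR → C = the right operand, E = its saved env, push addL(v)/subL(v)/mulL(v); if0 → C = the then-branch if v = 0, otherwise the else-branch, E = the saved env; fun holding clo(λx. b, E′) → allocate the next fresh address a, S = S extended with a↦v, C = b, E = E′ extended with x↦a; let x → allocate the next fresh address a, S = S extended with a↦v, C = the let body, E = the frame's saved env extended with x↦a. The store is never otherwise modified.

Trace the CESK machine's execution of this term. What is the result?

Answer: -144

Machine steps:
[0] ⟨C=((λq. (((-1 * q) * (q + -2)) * ((λz. ((λu. 6) q)) ((λu. q) q)))) ((λq. -4) (let z = 5 in z))); E=∅; S=∅; K=∅⟩
[1] ⟨C=(λq. (((-1 * q) * (q + -2)) * ((λz. ((λu. 6) q)) ((λu. q) q)))); E=∅; S=∅; K=[arg]⟩
[2] ⟨C=((λq. -4) (let z = 5 in z)); E=∅; S=∅; K=[fun]⟩
[3] ⟨C=(λq. -4); E=∅; S=∅; K=[arg :: fun]⟩
[4] ⟨C=(let z = 5 in z); E=∅; S=∅; K=[fun :: fun]⟩
[5] ⟨C=5; E=∅; S=∅; K=[let z :: fun :: fun]⟩
[6] ⟨C=z; E={z↦0}; S={0↦5}; K=[fun :: fun]⟩
[7] ⟨C=-4; E={q↦1}; S={0↦5, 1↦5}; K=[fun]⟩
[8] ⟨C=(((-1 * q) * (q + -2)) * ((λz. ((λu. 6) q)) ((λu. q) q))); E={q↦2}; S={0↦5, 1↦5, 2↦-4}; K=∅⟩
[9] ⟨C=((-1 * q) * (q + -2)); E={q↦2}; S={0↦5, 1↦5, 2↦-4}; K=[mulR]⟩
[10] ⟨C=(-1 * q); E={q↦2}; S={0↦5, 1↦5, 2↦-4}; K=[mulR :: mulR]⟩
[11] ⟨C=-1; E={q↦2}; S={0↦5, 1↦5, 2↦-4}; K=[mulR :: mulR :: mulR]⟩
[12] ⟨C=q; E={q↦2}; S={0↦5, 1↦5, 2↦-4}; K=[mulL(-1) :: mulR :: mulR]⟩
[13] ⟨C=(q + -2); E={q↦2}; S={0↦5, 1↦5, 2↦-4}; K=[mulL(4) :: mulR]⟩
[14] ⟨C=q; E={q↦2}; S={0↦5, 1↦5, 2↦-4}; K=[addR :: mulL(4) :: mulR]⟩
[15] ⟨C=-2; E={q↦2}; S={0↦5, 1↦5, 2↦-4}; K=[addL(-4) :: mulL(4) :: mulR]⟩
[16] ⟨C=((λz. ((λu. 6) q)) ((λu. q) q)); E={q↦2}; S={0↦5, 1↦5, 2↦-4}; K=[mulL(-24)]⟩
[17] ⟨C=(λz. ((λu. 6) q)); E={q↦2}; S={0↦5, 1↦5, 2↦-4}; K=[arg :: mulL(-24)]⟩
[18] ⟨C=((λu. q) q); E={q↦2}; S={0↦5, 1↦5, 2↦-4}; K=[fun :: mulL(-24)]⟩
[19] ⟨C=(λu. q); E={q↦2}; S={0↦5, 1↦5, 2↦-4}; K=[arg :: fun :: mulL(-24)]⟩
[20] ⟨C=q; E={q↦2}; S={0↦5, 1↦5, 2↦-4}; K=[fun :: fun :: mulL(-24)]⟩
[21] ⟨C=q; E={u↦3, q↦2}; S={0↦5, 1↦5, 2↦-4, 3↦-4}; K=[fun :: mulL(-24)]⟩
[22] ⟨C=((λu. 6) q); E={z↦4, q↦2}; S={0↦5, 1↦5, 2↦-4, 3↦-4, 4↦-4}; K=[mulL(-24)]⟩
[23] ⟨C=(λu. 6); E={z↦4, q↦2}; S={0↦5, 1↦5, 2↦-4, 3↦-4, 4↦-4}; K=[arg :: mulL(-24)]⟩
[24] ⟨C=q; E={z↦4, q↦2}; S={0↦5, 1↦5, 2↦-4, 3↦-4, 4↦-4}; K=[fun :: mulL(-24)]⟩
[25] ⟨C=6; E={u↦5, z↦4, q↦2}; S={0↦5, 1↦5, 2↦-4, 3↦-4, 4↦-4, 5↦-4}; K=[mulL(-24)]⟩
→ final value -144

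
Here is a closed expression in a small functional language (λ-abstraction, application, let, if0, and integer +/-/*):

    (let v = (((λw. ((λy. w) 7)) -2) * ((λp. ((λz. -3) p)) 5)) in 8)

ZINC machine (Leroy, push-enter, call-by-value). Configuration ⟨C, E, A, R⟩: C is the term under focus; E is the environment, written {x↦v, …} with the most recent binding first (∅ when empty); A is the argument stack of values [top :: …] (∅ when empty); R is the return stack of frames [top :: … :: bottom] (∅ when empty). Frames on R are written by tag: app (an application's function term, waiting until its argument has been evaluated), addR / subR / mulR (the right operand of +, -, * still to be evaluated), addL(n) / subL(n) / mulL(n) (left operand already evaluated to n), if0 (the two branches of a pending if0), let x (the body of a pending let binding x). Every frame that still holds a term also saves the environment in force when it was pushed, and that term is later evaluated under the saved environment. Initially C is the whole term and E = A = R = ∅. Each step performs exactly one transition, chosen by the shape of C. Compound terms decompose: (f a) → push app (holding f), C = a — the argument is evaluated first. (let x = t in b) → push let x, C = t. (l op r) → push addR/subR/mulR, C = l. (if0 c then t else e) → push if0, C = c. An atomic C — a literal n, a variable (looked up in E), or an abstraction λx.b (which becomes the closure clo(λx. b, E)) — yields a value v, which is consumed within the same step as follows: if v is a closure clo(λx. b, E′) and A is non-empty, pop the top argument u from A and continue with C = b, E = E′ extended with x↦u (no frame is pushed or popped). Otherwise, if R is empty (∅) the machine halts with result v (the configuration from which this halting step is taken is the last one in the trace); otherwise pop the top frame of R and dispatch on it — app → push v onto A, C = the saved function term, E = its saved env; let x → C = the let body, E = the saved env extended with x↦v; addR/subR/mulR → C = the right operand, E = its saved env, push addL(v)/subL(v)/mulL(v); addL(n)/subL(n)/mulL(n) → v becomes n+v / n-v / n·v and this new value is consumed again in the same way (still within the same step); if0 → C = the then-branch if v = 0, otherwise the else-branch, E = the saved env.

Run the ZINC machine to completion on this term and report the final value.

Answer: 8

Machine steps:
[0] ⟨C=(let v = (((λw. ((λy. w) 7)) -2) * ((λp. ((λz. -3) p)) 5)) in 8); E=∅; A=∅; R=∅⟩
[1] ⟨C=(((λw. ((λy. w) 7)) -2) * ((λp. ((λz. -3) p)) 5)); E=∅; A=∅; R=[let v]⟩
[2] ⟨C=((λw. ((λy. w) 7)) -2); E=∅; A=∅; R=[mulR :: let v]⟩
[3] ⟨C=-2; E=∅; A=∅; R=[app :: mulR :: let v]⟩
[4] ⟨C=(λw. ((λy. w) 7)); E=∅; A=[-2]; R=[mulR :: let v]⟩
[5] ⟨C=((λy. w) 7); E={w↦-2}; A=∅; R=[mulR :: let v]⟩
[6] ⟨C=7; E={w↦-2}; A=∅; R=[app :: mulR :: let v]⟩
[7] ⟨C=(λy. w); E={w↦-2}; A=[7]; R=[mulR :: let v]⟩
[8] ⟨C=w; E={y↦7, w↦-2}; A=∅; R=[mulR :: let v]⟩
[9] ⟨C=((λp. ((λz. -3) p)) 5); E=∅; A=∅; R=[mulL(-2) :: let v]⟩
[10] ⟨C=5; E=∅; A=∅; R=[app :: mulL(-2) :: let v]⟩
[11] ⟨C=(λp. ((λz. -3) p)); E=∅; A=[5]; R=[mulL(-2) :: let v]⟩
[12] ⟨C=((λz. -3) p); E={p↦5}; A=∅; R=[mulL(-2) :: let v]⟩
[13] ⟨C=p; E={p↦5}; A=∅; R=[app :: mulL(-2) :: let v]⟩
[14] ⟨C=(λz. -3); E={p↦5}; A=[5]; R=[mulL(-2) :: let v]⟩
[15] ⟨C=-3; E={z↦5, p↦5}; A=∅; R=[mulL(-2) :: let v]⟩
[16] ⟨C=8; E={v↦6}; A=∅; R=∅⟩
→ final value 8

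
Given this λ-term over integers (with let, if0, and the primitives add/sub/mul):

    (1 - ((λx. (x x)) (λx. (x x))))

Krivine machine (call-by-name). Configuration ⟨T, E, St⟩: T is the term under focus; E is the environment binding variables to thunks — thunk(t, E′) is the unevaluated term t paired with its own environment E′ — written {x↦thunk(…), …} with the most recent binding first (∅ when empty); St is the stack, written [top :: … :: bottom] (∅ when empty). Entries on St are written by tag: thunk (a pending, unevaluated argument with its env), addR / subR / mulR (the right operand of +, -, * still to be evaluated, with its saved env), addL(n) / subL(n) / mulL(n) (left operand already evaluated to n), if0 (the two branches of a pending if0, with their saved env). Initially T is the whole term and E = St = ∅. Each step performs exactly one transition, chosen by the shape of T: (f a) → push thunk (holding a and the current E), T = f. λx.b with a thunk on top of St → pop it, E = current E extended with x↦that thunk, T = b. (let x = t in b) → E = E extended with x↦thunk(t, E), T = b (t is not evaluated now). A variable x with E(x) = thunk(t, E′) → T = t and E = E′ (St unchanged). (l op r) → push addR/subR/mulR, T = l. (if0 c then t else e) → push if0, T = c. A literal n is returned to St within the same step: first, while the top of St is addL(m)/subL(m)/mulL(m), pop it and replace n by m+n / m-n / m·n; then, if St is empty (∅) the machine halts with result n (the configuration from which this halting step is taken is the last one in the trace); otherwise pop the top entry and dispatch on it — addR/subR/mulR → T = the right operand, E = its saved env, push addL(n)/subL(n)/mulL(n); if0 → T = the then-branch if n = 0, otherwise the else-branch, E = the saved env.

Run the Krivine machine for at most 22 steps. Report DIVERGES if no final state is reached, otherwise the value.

Answer: DIVERGES (no final state within 22 steps)

Derivation:
t=0: [T=(1 - ((λx. (x x)) (λx. (x x)))) | E=∅ | St=∅]
t=1: [T=1 | E=∅ | St=[subR]]
t=2: [T=((λx. (x x)) (λx. (x x))) | E=∅ | St=[subL(1)]]
t=3: [T=(λx. (x x)) | E=∅ | St=[thunk :: subL(1)]]
t=4: [T=(x x) | E={x↦thunk((λx. (x x)), ∅)} | St=[subL(1)]]
t=5: [T=x | E={x↦thunk((λx. (x x)), ∅)} | St=[thunk :: subL(1)]]
t=6: [T=(λx. (x x)) | E=∅ | St=[thunk :: subL(1)]]
t=7: [T=(x x) | E={x↦thunk(x, {x↦thunk((λx. (x x)), ∅)})} | St=[subL(1)]]
t=8: [T=x | E={x↦thunk(x, {x↦thunk((λx. (x x)), ∅)})} | St=[thunk :: subL(1)]]
t=9: [T=x | E={x↦thunk((λx. (x x)), ∅)} | St=[thunk :: subL(1)]]
t=10: [T=(λx. (x x)) | E=∅ | St=[thunk :: subL(1)]]
t=11: [T=(x x) | E={x↦thunk(x, {x↦thunk(x, {x↦thunk((λx. (x x)), ∅)})})} | St=[subL(1)]]
t=12: [T=x | E={x↦thunk(x, {x↦thunk(x, {x↦thunk((λx. (x x)), ∅)})})} | St=[thunk :: subL(1)]]
t=13: [T=x | E={x↦thunk(x, {x↦thunk((λx. (x x)), ∅)})} | St=[thunk :: subL(1)]]
t=14: [T=x | E={x↦thunk((λx. (x x)), ∅)} | St=[thunk :: subL(1)]]
t=15: [T=(λx. (x x)) | E=∅ | St=[thunk :: subL(1)]]
t=16: [T=(x x) | E={x↦thunk(x, {x↦thunk(x, {x↦thunk(x, {x↦thunk((λx. (x x)), ∅)})})})} | St=[subL(1)]]
t=17: [T=x | E={x↦thunk(x, {x↦thunk(x, {x↦thunk(x, {x↦thunk((λx. (x x)), ∅)})})})} | St=[thunk :: subL(1)]]
t=18: [T=x | E={x↦thunk(x, {x↦thunk(x, {x↦thunk((λx. (x x)), ∅)})})} | St=[thunk :: subL(1)]]
t=19: [T=x | E={x↦thunk(x, {x↦thunk((λx. (x x)), ∅)})} | St=[thunk :: subL(1)]]
t=20: [T=x | E={x↦thunk((λx. (x x)), ∅)} | St=[thunk :: subL(1)]]
t=21: [T=(λx. (x x)) | E=∅ | St=[thunk :: subL(1)]]
t=22: [T=(x x) | E={x↦thunk(x, {x↦thunk(x, {x↦thunk(x, {x↦thunk(x, {x↦thunk((λx. (x x)), ∅)})})})})} | St=[subL(1)]]
→ 22 transitions taken and the configuration is still not final: no result within 22 steps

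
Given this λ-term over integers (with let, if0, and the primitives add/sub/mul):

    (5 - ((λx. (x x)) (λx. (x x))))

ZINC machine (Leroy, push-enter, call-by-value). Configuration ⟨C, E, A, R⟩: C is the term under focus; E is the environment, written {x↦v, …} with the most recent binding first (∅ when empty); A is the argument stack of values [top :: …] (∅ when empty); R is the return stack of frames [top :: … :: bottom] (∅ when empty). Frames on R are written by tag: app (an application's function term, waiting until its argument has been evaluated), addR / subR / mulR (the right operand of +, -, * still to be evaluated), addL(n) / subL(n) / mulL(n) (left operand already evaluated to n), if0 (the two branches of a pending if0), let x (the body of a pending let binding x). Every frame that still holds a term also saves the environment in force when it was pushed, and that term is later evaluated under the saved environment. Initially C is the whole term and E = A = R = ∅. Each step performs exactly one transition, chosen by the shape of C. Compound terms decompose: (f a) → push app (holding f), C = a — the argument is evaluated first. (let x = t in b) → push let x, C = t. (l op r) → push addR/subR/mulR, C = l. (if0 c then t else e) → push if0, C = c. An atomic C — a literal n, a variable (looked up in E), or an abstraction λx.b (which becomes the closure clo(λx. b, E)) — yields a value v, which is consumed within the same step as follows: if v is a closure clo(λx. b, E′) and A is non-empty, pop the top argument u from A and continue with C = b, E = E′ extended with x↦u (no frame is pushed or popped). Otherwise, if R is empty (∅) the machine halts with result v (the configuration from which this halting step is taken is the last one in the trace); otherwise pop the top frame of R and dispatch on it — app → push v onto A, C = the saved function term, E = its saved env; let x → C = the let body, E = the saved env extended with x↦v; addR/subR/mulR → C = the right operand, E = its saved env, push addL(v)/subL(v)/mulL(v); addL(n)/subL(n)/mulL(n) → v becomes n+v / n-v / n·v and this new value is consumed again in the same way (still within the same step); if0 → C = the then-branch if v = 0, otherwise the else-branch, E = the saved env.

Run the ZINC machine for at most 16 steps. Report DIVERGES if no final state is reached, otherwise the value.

[0] <C=(5 - ((λx. (x x)) (λx. (x x)))), E=∅, A=∅, R=∅>
[1] <C=5, E=∅, A=∅, R=[subR]>
[2] <C=((λx. (x x)) (λx. (x x))), E=∅, A=∅, R=[subL(5)]>
[3] <C=(λx. (x x)), E=∅, A=∅, R=[app :: subL(5)]>
[4] <C=(λx. (x x)), E=∅, A=[clo(λx. (x x), ∅)], R=[subL(5)]>
[5] <C=(x x), E={x↦clo(λx. (x x), ∅)}, A=∅, R=[subL(5)]>
[6] <C=x, E={x↦clo(λx. (x x), ∅)}, A=∅, R=[app :: subL(5)]>
[7] <C=x, E={x↦clo(λx. (x x), ∅)}, A=[clo(λx. (x x), ∅)], R=[subL(5)]>
… configuration repeats with period 3 (steps 5–7 recur indefinitely) …

Answer: DIVERGES (no final state within 16 steps)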